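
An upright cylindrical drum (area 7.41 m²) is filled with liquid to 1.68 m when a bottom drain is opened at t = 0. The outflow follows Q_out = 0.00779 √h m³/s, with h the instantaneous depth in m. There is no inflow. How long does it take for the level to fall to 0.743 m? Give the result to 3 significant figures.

826 s

A dh/dt = −Q_out = −0.00779 √h.
This is separable: 2 d(√h)/dt = −0.00779/A, so √h = √h₀ − (0.00779/(2A)) t.
t = 2A(√h₀ − √h)/0.00779 = 2·7.41·(√1.68 − √0.743)/0.00779
  = 14.820 × (1.2961 − 0.86197) / 0.00779 = 825.99 s.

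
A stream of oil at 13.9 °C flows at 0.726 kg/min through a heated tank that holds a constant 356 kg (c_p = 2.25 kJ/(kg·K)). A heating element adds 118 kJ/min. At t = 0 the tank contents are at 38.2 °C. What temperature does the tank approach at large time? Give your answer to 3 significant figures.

86.1 °C

M c_p dT/dt = ṁ c_p (T_in − T) + Q̇.
At steady state dT/dt = 0 ⇒ T_ss = T_in + Q̇/(ṁ c_p) = 13.9 + 118/(0.726·2.25) = 86.138 °C.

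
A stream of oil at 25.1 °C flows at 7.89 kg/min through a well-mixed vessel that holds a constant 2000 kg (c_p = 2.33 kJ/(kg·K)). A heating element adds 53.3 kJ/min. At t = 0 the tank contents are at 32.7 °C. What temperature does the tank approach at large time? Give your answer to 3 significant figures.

28.0 °C

Heat balance on the well-mixed liquid: M c_p dT/dt = ṁ c_p (T_in − T) + 53.3.
At steady state dT/dt = 0 ⇒ T_ss = T_in + Q̇/(ṁ c_p) = 25.1 + 53.3/(7.89·2.33) = 27.999 °C.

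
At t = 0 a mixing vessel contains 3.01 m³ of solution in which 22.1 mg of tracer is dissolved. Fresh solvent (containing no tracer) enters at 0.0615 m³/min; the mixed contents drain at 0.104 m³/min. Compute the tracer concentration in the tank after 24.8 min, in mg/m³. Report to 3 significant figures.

3.93 mg/m³

Total volume: dV/dt = Q_in − Q_out = -0.042500 m³/min, so V(t) = 3.01 − 0.042500 t and V(24.8) = 1.9560 m³.
Species balance (pure solvent in): dm/dt = −Q_out · m/V(t).
Separate: dm/m = −Q_out dt/V(t) ⇒ ln(m/m₀) = −(Q_out/(Q_in−Q_out)) ln(V/V₀).
m = m₀ (V₀/V)^(Q_out/(Q_in−Q_out)) = 22.1 × (3.01/1.9560)^(-2.4471) = 7.6968 mg.
C = m/V = 7.6968/1.9560 = 3.9350 mg/m³.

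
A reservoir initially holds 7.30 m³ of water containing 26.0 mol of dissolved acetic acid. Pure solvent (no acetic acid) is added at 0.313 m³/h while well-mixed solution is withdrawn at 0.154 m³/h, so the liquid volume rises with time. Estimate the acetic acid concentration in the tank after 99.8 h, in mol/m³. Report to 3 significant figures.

0.367 mol/m³

Let m(t) be the amount of acetic acid. Volume: V(t) = V₀ + (Q_in − Q_out) t = 7.30 + 0.15900 t; V(99.8) = 23.168 m³.
Solute balance: dm/dt = 0 − Q_out C = −Q_out m/V(t).
dm/m = −Q_out dt/(V₀ + 0.15900 t); integrating gives ln(m/m₀) = −(Q_out/(Q_in−Q_out)) ln(V/V₀).
m = m₀ (V₀/V)^(Q_out/(Q_in−Q_out)) = 26.0 × (7.30/23.168)^(0.96855) = 8.4953 mol.
C = m/V = 8.4953/23.168 = 0.36668 mol/m³.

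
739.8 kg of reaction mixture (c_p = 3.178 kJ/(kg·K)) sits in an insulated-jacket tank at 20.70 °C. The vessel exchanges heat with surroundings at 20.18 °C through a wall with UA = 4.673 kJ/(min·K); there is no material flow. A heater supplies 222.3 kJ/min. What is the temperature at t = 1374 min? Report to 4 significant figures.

Heat balance on the well-mixed liquid: M c_p dT/dt = −UA(T − T_amb) + Q̇.
dT/dt = (T_ss − T)/τ with T_ss = T_amb + Q̇/UA = 20.18 + 222.3/4.673 = 67.7512 °C, τ = M c_p/UA = 739.8·3.178/4.673 = 503.121 min.
Integrating: T(t) = T_ss + (T₀ − T_ss) e^(−t/τ).
T(1374) = 67.7512 + (-47.0512)·0.0651571 = 64.6854 °C.

64.69 °C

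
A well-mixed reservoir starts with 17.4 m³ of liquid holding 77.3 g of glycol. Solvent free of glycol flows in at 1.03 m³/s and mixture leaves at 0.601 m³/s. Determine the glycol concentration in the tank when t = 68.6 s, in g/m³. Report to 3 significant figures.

0.412 g/m³

Let m(t) be the amount of glycol. Volume: V(t) = V₀ + (Q_in − Q_out) t = 17.4 + 0.42900 t; V(68.6) = 46.829 m³.
No glycol enters, so dm/dt = −Q_out · (m/V).
dm/m = −Q_out dt/(V₀ + 0.42900 t); integrating gives ln(m/m₀) = −(Q_out/(Q_in−Q_out)) ln(V/V₀).
m = m₀ (V₀/V)^(Q_out/(Q_in−Q_out)) = 77.3 × (17.4/46.829)^(1.4009) = 19.312 g.
C = m/V = 19.312/46.829 = 0.41239 g/m³.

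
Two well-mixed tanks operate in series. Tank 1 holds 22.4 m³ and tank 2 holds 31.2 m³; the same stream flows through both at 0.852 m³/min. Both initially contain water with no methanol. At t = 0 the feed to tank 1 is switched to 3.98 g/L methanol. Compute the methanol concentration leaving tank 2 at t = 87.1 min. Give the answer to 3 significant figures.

3.04 g/L

Each tank obeys Vᵢ dCᵢ/dt = Q(Cᵢ₋₁ − Cᵢ), so τᵢ = Vᵢ/Q.
τ₁ = 22.4/0.852 = 26.291 min; τ₂ = 31.2/0.852 = 36.620 min.
Solving the cascade with C₁(0)=C₂(0)=0 gives C₂(t) = C_in[1 − (τ₁ e^(−t/τ₁) − τ₂ e^(−t/τ₂))/(τ₁ − τ₂)].
At t = 87.1: e^(−t/τ₁) = 0.036410, e^(−t/τ₂) = 0.092690.
C₂ = 3.98·[1 − (26.291·0.036410 − 36.620·0.092690)/(-10.329)] = 3.98·0.76405 = 3.0409 g/L.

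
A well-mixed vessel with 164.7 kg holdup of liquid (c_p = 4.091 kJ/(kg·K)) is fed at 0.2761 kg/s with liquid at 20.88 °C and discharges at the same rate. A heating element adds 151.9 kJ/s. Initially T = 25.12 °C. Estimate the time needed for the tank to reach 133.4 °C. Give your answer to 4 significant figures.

Heat balance on the well-mixed liquid: M c_p dT/dt = ṁ c_p (T_in − T) + 151.9.
τ = M/ṁ = 596.523 s; T_ss = T_in + Q̇/(ṁ c_p) = 155.361 °C.
T(t) = T_ss + (T₀ − T_ss) e^(−t/τ). Set T = 133.4:
e^(−t/τ) = (133.4 − 155.361)/(25.12 − 155.361) = 0.168620
t = −596.523 · ln(0.168620) = 1061.87 s.

1062 s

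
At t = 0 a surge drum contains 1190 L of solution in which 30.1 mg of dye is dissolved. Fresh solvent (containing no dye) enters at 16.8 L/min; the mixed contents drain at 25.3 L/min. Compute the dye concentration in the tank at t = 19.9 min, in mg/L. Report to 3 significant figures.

0.0187 mg/L

Total volume: dV/dt = Q_in − Q_out = -8.5000 L/min, so V(t) = 1190 − 8.5000 t and V(19.9) = 1020.9 L.
Species balance (pure solvent in): dm/dt = −Q_out · m/V(t).
dm/m = −Q_out dt/(V₀ − 8.5000 t); integrating gives ln(m/m₀) = −(Q_out/(Q_in−Q_out)) ln(V/V₀).
m = m₀ (V₀/V)^(Q_out/(Q_in−Q_out)) = 30.1 × (1190/1020.9)^(-2.9765) = 19.071 mg.
C = m/V = 19.071/1020.9 = 0.018682 mg/L.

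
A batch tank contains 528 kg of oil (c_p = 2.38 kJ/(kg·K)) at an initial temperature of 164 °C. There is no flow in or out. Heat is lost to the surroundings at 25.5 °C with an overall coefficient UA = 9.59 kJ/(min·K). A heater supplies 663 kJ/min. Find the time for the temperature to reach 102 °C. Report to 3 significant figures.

294 min

Lumped-capacitance energy balance: M c_p dT/dt = UA(T_amb − T) + Q̇.
τ = M c_p/UA = 131.04 min; T_ss = T_amb + Q̇/UA = 25.5 + 663/9.59 = 94.635 °C.
T(t) = T_ss + (T₀ − T_ss)e^(−t/τ); set T = 102:
t = −τ ln[(T − T_ss)/(T₀ − T_ss)] = −131.04 · ln(0.10618) = 293.86 min.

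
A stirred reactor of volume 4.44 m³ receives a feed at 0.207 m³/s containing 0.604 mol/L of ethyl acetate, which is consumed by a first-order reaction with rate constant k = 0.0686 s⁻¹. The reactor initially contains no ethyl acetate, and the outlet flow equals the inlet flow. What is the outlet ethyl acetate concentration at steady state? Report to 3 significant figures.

Species balance: V dC/dt = Q C_in − Q C − k V C.
Steady state (dC/dt = 0): C_ss = Q C_in/(Q + kV) = C_in/(1 + kV/Q).
C_ss = 0.207·0.604/(0.207 + 0.0686·4.44) = 0.12503/0.51158 = 0.24439 mol/L.

0.244 mol/L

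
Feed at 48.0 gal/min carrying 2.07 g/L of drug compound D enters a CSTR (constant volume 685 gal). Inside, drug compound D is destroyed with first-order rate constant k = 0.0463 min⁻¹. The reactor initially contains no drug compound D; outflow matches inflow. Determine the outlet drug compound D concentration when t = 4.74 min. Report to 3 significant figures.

0.528 g/L

V dC/dt = Q(C_in − C) − k V C.
This is linear with rate a = Q/V + k = 0.11637 min⁻¹.
C_ss = Q C_in/(Q + kV) = 1.2464 g/L; C(t) = C_ss + (C₀ − C_ss) e^(−a t).
C(4.74) = 1.2464 + (-1.2464)·e^(−0.11637·4.74) = 1.2464 + (-1.2464)·0.57602 = 0.52846 g/L.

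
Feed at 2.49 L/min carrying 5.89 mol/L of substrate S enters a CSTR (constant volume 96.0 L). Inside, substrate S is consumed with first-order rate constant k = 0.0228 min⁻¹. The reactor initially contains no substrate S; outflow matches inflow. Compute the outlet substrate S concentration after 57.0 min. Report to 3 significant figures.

Accumulation = in − out − consumed: V dC/dt = Q C_in − Q C − k V C.
This is linear with rate a = Q/V + k = 0.048738 min⁻¹.
C_ss = Q C_in/(Q + kV) = 3.1346 mol/L; C(t) = C_ss + (C₀ − C_ss) e^(−a t).
C(57.0) = 3.1346 + (-3.1346)·e^(−0.048738·57.0) = 3.1346 + (-3.1346)·0.062160 = 2.9397 mol/L.

2.94 mol/L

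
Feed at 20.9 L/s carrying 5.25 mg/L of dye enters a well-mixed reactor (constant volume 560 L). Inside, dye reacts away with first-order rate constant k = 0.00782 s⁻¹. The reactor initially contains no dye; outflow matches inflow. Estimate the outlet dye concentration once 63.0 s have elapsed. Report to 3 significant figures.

Accumulation = in − out − consumed: V dC/dt = Q C_in − Q C − k V C.
dC/dt = (Q/V) C_in − (Q/V + k) C; effective rate a = Q/V + k = 0.037321 + 0.00782 = 0.045141 s⁻¹.
C_ss = Q C_in/(Q + kV) = 4.3405 mg/L; C(t) = C_ss + (C₀ − C_ss) e^(−a t).
C(63.0) = 4.3405 + (-4.3405)·e^(−0.045141·63.0) = 4.3405 + (-4.3405)·0.058198 = 4.0879 mg/L.

4.09 mg/L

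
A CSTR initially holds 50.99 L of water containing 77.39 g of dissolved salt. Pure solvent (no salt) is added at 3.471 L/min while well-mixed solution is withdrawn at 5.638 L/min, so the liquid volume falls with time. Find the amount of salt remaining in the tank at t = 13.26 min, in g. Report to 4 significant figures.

8.952 g

Let m(t) be the amount of salt. Volume: V(t) = V₀ + (Q_in − Q_out) t = 50.99 − 2.16700 t; V(13.26) = 22.2556 L.
Species balance (pure solvent in): dm/dt = −Q_out · m/V(t).
Separate: dm/m = −Q_out dt/V(t) ⇒ ln(m/m₀) = −(Q_out/(Q_in−Q_out)) ln(V/V₀).
m = m₀ (V₀/V)^(Q_out/(Q_in−Q_out)) = 77.39 × (50.99/22.2556)^(-2.60175) = 8.95228 g.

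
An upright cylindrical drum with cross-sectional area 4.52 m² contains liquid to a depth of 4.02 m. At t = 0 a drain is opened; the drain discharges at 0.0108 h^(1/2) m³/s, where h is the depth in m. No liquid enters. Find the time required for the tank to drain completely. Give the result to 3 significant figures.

1680 s

A dh/dt = −Q_out = −0.0108 √h.
This is separable: 2 d(√h)/dt = −0.0108/A, so √h = √h₀ − (0.0108/(2A)) t.
Set h = 0: 2√h₀ = (0.0108/A) t_empty ⇒ t_empty = 2A√h₀/0.0108.
t_empty = 2·4.52·√4.02/0.0108 = 9.0400·2.0050/0.0108 = 1678.3 s.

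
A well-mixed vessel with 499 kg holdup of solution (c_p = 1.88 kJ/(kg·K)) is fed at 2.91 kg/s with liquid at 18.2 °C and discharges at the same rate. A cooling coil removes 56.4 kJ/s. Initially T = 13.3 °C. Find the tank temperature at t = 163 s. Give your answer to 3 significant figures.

9.98 °C

M c_p dT/dt = ṁ c_p (T_in − T) − Q̇.
Rearrange: dT/dt = (T_ss − T)/τ with τ = M/ṁ = 171.48 s and T_ss = T_in − Q̇/(ṁ c_p) = 7.8907 °C.
T approaches T_ss exponentially: T(t) = T_ss + (T₀ − T_ss) e^(−t/τ).
T(163) = 7.8907 + (5.4093)·e^(−163/171.48) = 7.8907 + (5.4093)·0.38652 = 9.9815 °C.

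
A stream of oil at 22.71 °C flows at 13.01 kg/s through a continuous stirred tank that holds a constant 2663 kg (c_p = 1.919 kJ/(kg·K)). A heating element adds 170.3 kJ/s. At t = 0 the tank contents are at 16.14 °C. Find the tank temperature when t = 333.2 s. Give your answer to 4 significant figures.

Unsteady energy balance on the tank contents: M c_p dT/dt = ṁ c_p (T_in − T) + 170.3.
Rearrange: dT/dt = (T_ss − T)/τ with τ = M/ṁ = 204.689 s and T_ss = T_in + Q̇/(ṁ c_p) = 29.5312 °C.
Integrating: T(t) = T_ss + (T₀ − T_ss) e^(−t/τ).
T(333.2) = 29.5312 + (-13.3912)·e^(−333.2/204.689) = 29.5312 + (-13.3912)·0.196354 = 26.9018 °C.

26.90 °C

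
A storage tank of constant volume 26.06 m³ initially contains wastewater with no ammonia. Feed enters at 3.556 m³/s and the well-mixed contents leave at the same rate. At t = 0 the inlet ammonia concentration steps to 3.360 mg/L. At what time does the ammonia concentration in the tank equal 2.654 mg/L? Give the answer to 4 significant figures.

11.43 s

Species balance: V dC/dt = Q(C_in − C) ⇒ τ = V/Q = 7.32846 s.
C(t) = C_in + (C₀ − C_in) e^(−t/τ). Set C = 2.654 and solve for t:
e^(−t/τ) = (C − C_in)/(C₀ − C_in) = (2.654 − 3.360)/(0 − 3.360) = 0.210119
t = −τ ln(…) = 7.32846 × 1.56008 = 11.4330 s.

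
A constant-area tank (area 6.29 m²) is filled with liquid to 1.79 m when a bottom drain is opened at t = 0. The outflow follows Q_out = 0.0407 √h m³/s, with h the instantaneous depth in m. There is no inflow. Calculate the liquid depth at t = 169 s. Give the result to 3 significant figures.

Volume balance on the tank: A dh/dt = −0.0407 √h.
Separate and integrate: 2(√h − √h₀) = −(0.0407/A) t.
√h = √1.79 − 0.0407·169/(2·6.29) = 1.3379 − 0.54676 = 0.79114.
h = 0.79114² = 0.62591 m.

0.626 m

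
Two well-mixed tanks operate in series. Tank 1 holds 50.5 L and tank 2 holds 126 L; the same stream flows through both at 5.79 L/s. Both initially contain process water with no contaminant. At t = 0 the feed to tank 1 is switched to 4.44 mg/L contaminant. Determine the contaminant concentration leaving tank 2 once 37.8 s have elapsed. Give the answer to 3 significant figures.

Each tank obeys Vᵢ dCᵢ/dt = Q(Cᵢ₋₁ − Cᵢ), so τᵢ = Vᵢ/Q.
τ₁ = 50.5/5.79 = 8.7219 s; τ₂ = 126/5.79 = 21.762 s.
Tank 1: C₁ = C_in(1 − e^(−t/τ₁)). Tank 2 (τ₁ ≠ τ₂): C₂ = C_in[1 − (τ₁ e^(−t/τ₁) − τ₂ e^(−t/τ₂))/(τ₁ − τ₂)].
At t = 37.8: e^(−t/τ₁) = 0.013116, e^(−t/τ₂) = 0.17605.
C₂ = 4.44·[1 − (8.7219·0.013116 − 21.762·0.17605)/(-13.040)] = 4.44·0.71497 = 3.1745 mg/L.

3.17 mg/L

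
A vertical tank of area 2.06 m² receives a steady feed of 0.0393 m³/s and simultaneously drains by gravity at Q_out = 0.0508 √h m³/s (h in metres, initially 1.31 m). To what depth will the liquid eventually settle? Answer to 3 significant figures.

Mass balance (ρ constant): A dh/dt = Q_in − 0.0508 √h. At steady state dh/dt = 0:
Q_in = 0.0508 √h_ss ⇒ √h_ss = 0.0393/0.0508 = 0.77362.
h_ss = 0.77362² = 0.59849 m. (Since h₀ = 1.31 m > h_ss, the level will fall toward this value.)

0.598 m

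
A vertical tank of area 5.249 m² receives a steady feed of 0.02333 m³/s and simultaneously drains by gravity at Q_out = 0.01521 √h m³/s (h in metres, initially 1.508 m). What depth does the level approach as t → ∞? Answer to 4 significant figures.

Volume balance on the tank: A dh/dt = Q_in − 0.01521 √h. At steady state dh/dt = 0:
Q_in = 0.01521 √h_ss ⇒ √h_ss = 0.02333/0.01521 = 1.53386.
h_ss = 1.53386² = 2.35272 m. (Since h₀ = 1.508 m < h_ss, the level will rise toward this value.)

2.353 m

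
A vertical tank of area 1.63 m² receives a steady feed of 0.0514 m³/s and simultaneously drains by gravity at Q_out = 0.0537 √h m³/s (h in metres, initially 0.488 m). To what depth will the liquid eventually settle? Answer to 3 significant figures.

A dh/dt = Q_in − 0.0537 √h. Steady state requires inflow = outflow:
Q_in = 0.0537 √h_ss ⇒ √h_ss = 0.0514/0.0537 = 0.95717.
h_ss = 0.95717² = 0.91617 m. (Since h₀ = 0.488 m < h_ss, the level will rise toward this value.)

0.916 m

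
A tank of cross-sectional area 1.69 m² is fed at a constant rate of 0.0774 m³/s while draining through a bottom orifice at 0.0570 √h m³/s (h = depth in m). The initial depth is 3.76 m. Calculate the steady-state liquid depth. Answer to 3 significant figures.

1.84 m

Level balance: A dh/dt = 0.0774 − 0.0570 √h. Setting dh/dt = 0:
Q_in = 0.0570 √h_ss ⇒ √h_ss = 0.0774/0.0570 = 1.3579.
h_ss = 1.3579² = 1.8439 m. (Since h₀ = 3.76 m > h_ss, the level will fall toward this value.)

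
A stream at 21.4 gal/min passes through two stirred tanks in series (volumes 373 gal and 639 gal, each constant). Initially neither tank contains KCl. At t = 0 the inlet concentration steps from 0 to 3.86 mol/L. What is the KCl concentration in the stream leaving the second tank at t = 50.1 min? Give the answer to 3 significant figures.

Species balance on tank i: dCᵢ/dt = (Cᵢ₋₁ − Cᵢ)/τᵢ with τᵢ = Vᵢ/Q.
τ₁ = 373/21.4 = 17.430 min; τ₂ = 639/21.4 = 29.860 min.
Solving the cascade with C₁(0)=C₂(0)=0 gives C₂(t) = C_in[1 − (τ₁ e^(−t/τ₁) − τ₂ e^(−t/τ₂))/(τ₁ − τ₂)].
At t = 50.1: e^(−t/τ₁) = 0.056452, e^(−t/τ₂) = 0.18678.
C₂ = 3.86·[1 − (17.430·0.056452 − 29.860·0.18678)/(-12.430)] = 3.86·0.63047 = 2.4336 mol/L.

2.43 mol/L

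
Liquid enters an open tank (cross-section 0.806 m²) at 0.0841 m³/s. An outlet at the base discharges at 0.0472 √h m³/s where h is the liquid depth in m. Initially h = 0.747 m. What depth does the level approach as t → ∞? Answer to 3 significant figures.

3.17 m

A dh/dt = Q_in − 0.0472 √h. Steady state requires inflow = outflow:
Q_in = 0.0472 √h_ss ⇒ √h_ss = 0.0841/0.0472 = 1.7818.
h_ss = 1.7818² = 3.1747 m. (Since h₀ = 0.747 m < h_ss, the level will rise toward this value.)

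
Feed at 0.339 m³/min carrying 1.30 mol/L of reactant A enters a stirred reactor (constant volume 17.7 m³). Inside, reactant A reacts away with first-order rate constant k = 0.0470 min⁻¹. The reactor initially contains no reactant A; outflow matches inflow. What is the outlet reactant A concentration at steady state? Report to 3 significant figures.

V dC/dt = Q(C_in − C) − k V C.
Steady state (dC/dt = 0): C_ss = Q C_in/(Q + kV) = C_in/(1 + kV/Q).
C_ss = 0.339·1.30/(0.339 + 0.0470·17.7) = 0.44070/1.1709 = 0.37638 mol/L.

0.376 mol/L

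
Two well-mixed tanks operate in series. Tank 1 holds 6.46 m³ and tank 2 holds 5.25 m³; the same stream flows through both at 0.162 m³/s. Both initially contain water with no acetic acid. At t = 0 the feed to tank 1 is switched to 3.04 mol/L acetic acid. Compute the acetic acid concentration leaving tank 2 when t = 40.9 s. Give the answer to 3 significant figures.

Time constants: τᵢ = Vᵢ/Q for each well-mixed tank.
τ₁ = 6.46/0.162 = 39.877 s; τ₂ = 5.25/0.162 = 32.407 s.
Solving the cascade with C₁(0)=C₂(0)=0 gives C₂(t) = C_in[1 − (τ₁ e^(−t/τ₁) − τ₂ e^(−t/τ₂))/(τ₁ − τ₂)].
At t = 40.9: e^(−t/τ₁) = 0.35856, e^(−t/τ₂) = 0.28307.
C₂ = 3.04·[1 − (39.877·0.35856 − 32.407·0.28307)/(7.4691)] = 3.04·0.31392 = 0.95431 mol/L.

0.954 mol/L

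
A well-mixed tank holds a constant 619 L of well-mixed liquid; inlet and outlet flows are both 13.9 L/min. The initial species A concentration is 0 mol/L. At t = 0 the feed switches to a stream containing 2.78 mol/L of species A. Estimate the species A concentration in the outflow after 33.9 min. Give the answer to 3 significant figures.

Unsteady species balance (constant V, well mixed): V dC/dt = Q(C_in − C).
Time constant τ = V/Q = 619/13.9 = 44.532 min.
Integrating: C(t) = C_in + (C₀ − C_in) e^(−t/τ).
C(33.9) = 2.78 + (0 − 2.78)·e^(−33.9/44.532) = 2.78 + (-2.7800)·0.46709 = 1.4815 mol/L.

1.48 mol/L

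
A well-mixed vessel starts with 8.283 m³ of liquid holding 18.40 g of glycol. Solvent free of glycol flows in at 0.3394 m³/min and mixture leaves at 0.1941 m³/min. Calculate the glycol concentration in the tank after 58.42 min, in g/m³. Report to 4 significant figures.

0.4275 g/m³

Total volume: dV/dt = Q_in − Q_out = 0.145300 m³/min, so V(t) = 8.283 + 0.145300 t and V(58.42) = 16.7714 m³.
Species balance (pure solvent in): dm/dt = −Q_out · m/V(t).
Separate: dm/m = −Q_out dt/V(t) ⇒ ln(m/m₀) = −(Q_out/(Q_in−Q_out)) ln(V/V₀).
m = m₀ (V₀/V)^(Q_out/(Q_in−Q_out)) = 18.40 × (8.283/16.7714)^(1.33586) = 7.17026 g.
C = m/V = 7.17026/16.7714 = 0.427528 g/m³.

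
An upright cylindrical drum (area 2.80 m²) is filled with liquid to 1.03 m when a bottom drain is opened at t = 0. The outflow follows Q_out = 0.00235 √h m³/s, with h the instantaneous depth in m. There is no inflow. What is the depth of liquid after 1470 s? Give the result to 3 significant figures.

With no inflow, A dh/dt = −0.00235 √h.
∫ h^(−1/2) dh = −(0.00235/A) ∫ dt, giving 2√h = 2√h₀ − (0.00235/A) t.
√h = √1.03 − 0.00235·1470/(2·2.80) = 1.0149 − 0.61688 = 0.39801.
h = 0.39801² = 0.15842 m.

0.158 m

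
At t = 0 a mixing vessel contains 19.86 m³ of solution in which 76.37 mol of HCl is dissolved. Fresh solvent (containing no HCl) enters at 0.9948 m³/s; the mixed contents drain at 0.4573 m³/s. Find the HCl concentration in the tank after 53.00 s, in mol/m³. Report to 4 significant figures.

Let m(t) be the amount of HCl. Volume: V(t) = V₀ + (Q_in − Q_out) t = 19.86 + 0.537500 t; V(53.00) = 48.3475 m³.
Solute balance: dm/dt = 0 − Q_out C = −Q_out m/V(t).
dm/m = −Q_out dt/(V₀ + 0.537500 t); integrating gives ln(m/m₀) = −(Q_out/(Q_in−Q_out)) ln(V/V₀).
m = m₀ (V₀/V)^(Q_out/(Q_in−Q_out)) = 76.37 × (19.86/48.3475)^(0.850791) = 35.8246 mol.
C = m/V = 35.8246/48.3475 = 0.740982 mol/m³.

0.7410 mol/m³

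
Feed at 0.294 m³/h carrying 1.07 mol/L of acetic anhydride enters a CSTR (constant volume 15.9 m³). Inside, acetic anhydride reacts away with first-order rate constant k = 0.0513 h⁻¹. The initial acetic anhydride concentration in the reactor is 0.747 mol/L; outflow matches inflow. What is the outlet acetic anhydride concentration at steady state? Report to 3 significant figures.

0.283 mol/L

Species balance: V dC/dt = Q C_in − Q C − k V C.
Steady state (dC/dt = 0): C_ss = Q C_in/(Q + kV) = C_in/(1 + kV/Q).
C_ss = 0.294·1.07/(0.294 + 0.0513·15.9) = 0.31458/1.1097 = 0.28349 mol/L.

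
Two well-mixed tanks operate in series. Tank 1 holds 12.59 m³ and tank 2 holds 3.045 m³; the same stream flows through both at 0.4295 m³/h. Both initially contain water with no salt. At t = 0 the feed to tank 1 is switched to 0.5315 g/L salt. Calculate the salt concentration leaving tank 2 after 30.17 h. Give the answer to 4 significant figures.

0.2834 g/L

Species balance on tank i: dCᵢ/dt = (Cᵢ₋₁ − Cᵢ)/τᵢ with τᵢ = Vᵢ/Q.
τ₁ = 12.59/0.4295 = 29.3132 h; τ₂ = 3.045/0.4295 = 7.08964 h.
Solving the cascade with C₁(0)=C₂(0)=0 gives C₂(t) = C_in[1 − (τ₁ e^(−t/τ₁) − τ₂ e^(−t/τ₂))/(τ₁ − τ₂)].
At t = 30.17: e^(−t/τ₁) = 0.357282, e^(−t/τ₂) = 0.0141859.
C₂ = 0.5315·[1 − (29.3132·0.357282 − 7.08964·0.0141859)/(22.2235)] = 0.5315·0.533266 = 0.283431 g/L.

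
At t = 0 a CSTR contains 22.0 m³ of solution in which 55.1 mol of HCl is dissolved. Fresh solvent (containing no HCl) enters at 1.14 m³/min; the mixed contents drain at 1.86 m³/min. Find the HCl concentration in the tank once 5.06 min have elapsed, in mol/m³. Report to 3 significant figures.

Total volume: dV/dt = Q_in − Q_out = -0.72000 m³/min, so V(t) = 22.0 − 0.72000 t and V(5.06) = 18.357 m³.
No HCl enters, so dm/dt = −Q_out · (m/V).
dm/m = −Q_out dt/(V₀ − 0.72000 t); integrating gives ln(m/m₀) = −(Q_out/(Q_in−Q_out)) ln(V/V₀).
m = m₀ (V₀/V)^(Q_out/(Q_in−Q_out)) = 55.1 × (22.0/18.357)^(-2.5833) = 34.517 mol.
C = m/V = 34.517/18.357 = 1.8803 mol/m³.

1.88 mol/m³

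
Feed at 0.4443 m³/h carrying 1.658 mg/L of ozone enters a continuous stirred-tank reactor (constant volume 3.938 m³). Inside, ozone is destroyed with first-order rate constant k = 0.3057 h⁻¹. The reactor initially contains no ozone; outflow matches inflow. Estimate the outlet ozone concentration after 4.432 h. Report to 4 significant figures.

V dC/dt = Q(C_in − C) − k V C.
This is linear with rate a = Q/V + k = 0.418524 h⁻¹.
C_ss = Q C_in/(Q + kV) = 0.446956 mg/L; C(t) = C_ss + (C₀ − C_ss) e^(−a t).
C(4.432) = 0.446956 + (-0.446956)·e^(−0.418524·4.432) = 0.446956 + (-0.446956)·0.156469 = 0.377021 mg/L.

0.3770 mg/L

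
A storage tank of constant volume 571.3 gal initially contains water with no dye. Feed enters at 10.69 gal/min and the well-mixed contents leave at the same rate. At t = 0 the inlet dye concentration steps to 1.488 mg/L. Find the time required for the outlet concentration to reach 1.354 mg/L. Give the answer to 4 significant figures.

Mass balance on the solute (V constant): V dC/dt = Q(C_in − C), so τ = V/Q = 53.4425 min.
C(t) = C_in + (C₀ − C_in) e^(−t/τ). Set C = 1.354 and solve for t:
e^(−t/τ) = (C − C_in)/(C₀ − C_in) = (1.354 − 1.488)/(0 − 1.488) = 0.0900538
t = −τ ln(…) = 53.4425 × 2.40735 = 128.655 min.

128.7 min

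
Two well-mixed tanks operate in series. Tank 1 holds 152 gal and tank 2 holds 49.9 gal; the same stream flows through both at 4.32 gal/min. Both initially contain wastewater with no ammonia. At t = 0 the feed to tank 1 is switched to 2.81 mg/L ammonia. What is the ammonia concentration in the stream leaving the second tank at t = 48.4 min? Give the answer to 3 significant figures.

Species balance on tank i: dCᵢ/dt = (Cᵢ₋₁ − Cᵢ)/τᵢ with τᵢ = Vᵢ/Q.
τ₁ = 152/4.32 = 35.185 min; τ₂ = 49.9/4.32 = 11.551 min.
Tank 1: C₁ = C_in(1 − e^(−t/τ₁)). Tank 2 (τ₁ ≠ τ₂): C₂ = C_in[1 − (τ₁ e^(−t/τ₁) − τ₂ e^(−t/τ₂))/(τ₁ − τ₂)].
At t = 48.4: e^(−t/τ₁) = 0.25269, e^(−t/τ₂) = 0.015144.
C₂ = 2.81·[1 − (35.185·0.25269 − 11.551·0.015144)/(23.634)] = 2.81·0.63121 = 1.7737 mg/L.

1.77 mg/L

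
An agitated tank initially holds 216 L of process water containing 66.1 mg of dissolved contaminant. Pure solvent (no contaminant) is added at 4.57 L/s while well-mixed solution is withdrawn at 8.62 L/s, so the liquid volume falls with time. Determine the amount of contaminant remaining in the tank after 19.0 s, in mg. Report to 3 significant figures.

Total volume: dV/dt = Q_in − Q_out = -4.0500 L/s, so V(t) = 216 − 4.0500 t and V(19.0) = 139.05 L.
No contaminant enters, so dm/dt = −Q_out · (m/V).
dm/m = −Q_out dt/(V₀ − 4.0500 t); integrating gives ln(m/m₀) = −(Q_out/(Q_in−Q_out)) ln(V/V₀).
m = m₀ (V₀/V)^(Q_out/(Q_in−Q_out)) = 66.1 × (216/139.05)^(-2.1284) = 25.887 mg.

25.9 mg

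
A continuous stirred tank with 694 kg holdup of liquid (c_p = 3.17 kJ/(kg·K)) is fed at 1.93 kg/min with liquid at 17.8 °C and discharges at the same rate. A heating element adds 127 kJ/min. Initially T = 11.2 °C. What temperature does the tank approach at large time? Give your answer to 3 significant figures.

Unsteady energy balance on the tank contents: M c_p dT/dt = ṁ c_p (T_in − T) + 127.
At steady state dT/dt = 0 ⇒ T_ss = T_in + Q̇/(ṁ c_p) = 17.8 + 127/(1.93·3.17) = 38.558 °C.

38.6 °C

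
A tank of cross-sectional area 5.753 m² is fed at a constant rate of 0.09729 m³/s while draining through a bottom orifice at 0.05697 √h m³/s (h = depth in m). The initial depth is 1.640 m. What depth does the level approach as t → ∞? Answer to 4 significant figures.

Level balance: A dh/dt = 0.09729 − 0.05697 √h. Setting dh/dt = 0:
Q_in = 0.05697 √h_ss ⇒ √h_ss = 0.09729/0.05697 = 1.70774.
h_ss = 1.70774² = 2.91638 m. (Since h₀ = 1.640 m < h_ss, the level will rise toward this value.)

2.916 m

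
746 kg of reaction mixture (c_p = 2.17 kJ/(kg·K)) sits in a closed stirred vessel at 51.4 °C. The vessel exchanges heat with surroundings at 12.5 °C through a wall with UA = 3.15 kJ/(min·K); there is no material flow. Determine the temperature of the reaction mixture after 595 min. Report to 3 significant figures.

Lumped-capacitance energy balance: M c_p dT/dt = UA(T_amb − T).
dT/dt = (T_ss − T)/τ with T_ss = T_amb = 12.500 °C, τ = M c_p/UA = 746·2.17/3.15 = 513.91 min.
Solution: T(t) = T_ss + (T₀ − T_ss) e^(−t/τ).
T(595) = 12.500 + (38.900)·0.31418 = 24.722 °C.

24.7 °C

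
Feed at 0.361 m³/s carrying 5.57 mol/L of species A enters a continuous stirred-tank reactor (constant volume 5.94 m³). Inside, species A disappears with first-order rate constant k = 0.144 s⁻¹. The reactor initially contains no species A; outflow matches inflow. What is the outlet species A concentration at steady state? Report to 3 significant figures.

1.65 mol/L

V dC/dt = Q(C_in − C) − k V C.
Steady state (dC/dt = 0): C_ss = Q C_in/(Q + kV) = C_in/(1 + kV/Q).
C_ss = 0.361·5.57/(0.361 + 0.144·5.94) = 2.0108/1.2164 = 1.6531 mol/L.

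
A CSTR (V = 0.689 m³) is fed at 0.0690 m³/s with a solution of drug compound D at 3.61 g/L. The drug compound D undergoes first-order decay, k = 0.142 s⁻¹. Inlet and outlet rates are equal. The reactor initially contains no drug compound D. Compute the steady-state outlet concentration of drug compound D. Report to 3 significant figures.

1.49 g/L

Species balance: V dC/dt = Q C_in − Q C − k V C.
Steady state (dC/dt = 0): C_ss = Q C_in/(Q + kV) = C_in/(1 + kV/Q).
C_ss = 0.0690·3.61/(0.0690 + 0.142·0.689) = 0.24909/0.16684 = 1.4930 g/L.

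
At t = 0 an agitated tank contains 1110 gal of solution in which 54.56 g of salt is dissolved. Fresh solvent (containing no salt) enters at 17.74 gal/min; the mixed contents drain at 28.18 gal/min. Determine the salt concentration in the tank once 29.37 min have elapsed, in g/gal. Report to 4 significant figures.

0.02838 g/gal

Let m(t) be the amount of salt. Volume: V(t) = V₀ + (Q_in − Q_out) t = 1110 − 10.4400 t; V(29.37) = 803.377 gal.
Species balance (pure solvent in): dm/dt = −Q_out · m/V(t).
Separate: dm/m = −Q_out dt/V(t) ⇒ ln(m/m₀) = −(Q_out/(Q_in−Q_out)) ln(V/V₀).
m = m₀ (V₀/V)^(Q_out/(Q_in−Q_out)) = 54.56 × (1110/803.377)^(-2.69923) = 22.7978 g.
C = m/V = 22.7978/803.377 = 0.0283774 g/gal.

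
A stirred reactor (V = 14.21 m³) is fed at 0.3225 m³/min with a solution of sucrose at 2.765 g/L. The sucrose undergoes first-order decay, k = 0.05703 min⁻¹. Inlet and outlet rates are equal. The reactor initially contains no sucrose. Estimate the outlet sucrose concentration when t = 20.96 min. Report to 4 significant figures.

V dC/dt = Q(C_in − C) − k V C.
This is linear with rate a = Q/V + k = 0.0797253 min⁻¹.
C_ss = Q C_in/(Q + kV) = 0.787109 g/L; C(t) = C_ss + (C₀ − C_ss) e^(−a t).
C(20.96) = 0.787109 + (-0.787109)·e^(−0.0797253·20.96) = 0.787109 + (-0.787109)·0.188051 = 0.639092 g/L.

0.6391 g/L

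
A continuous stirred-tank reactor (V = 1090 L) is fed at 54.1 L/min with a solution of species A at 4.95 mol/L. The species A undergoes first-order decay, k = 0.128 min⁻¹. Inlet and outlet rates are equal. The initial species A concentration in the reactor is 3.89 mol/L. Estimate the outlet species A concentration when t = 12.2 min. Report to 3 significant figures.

1.67 mol/L

Accumulation = in − out − consumed: V dC/dt = Q C_in − Q C − k V C.
This is linear with rate a = Q/V + k = 0.17763 min⁻¹.
C_ss = Q C_in/(Q + kV) = 1.3831 mol/L; C(t) = C_ss + (C₀ − C_ss) e^(−a t).
C(12.2) = 1.3831 + (2.5069)·e^(−0.17763·12.2) = 1.3831 + (2.5069)·0.11451 = 1.6702 mol/L.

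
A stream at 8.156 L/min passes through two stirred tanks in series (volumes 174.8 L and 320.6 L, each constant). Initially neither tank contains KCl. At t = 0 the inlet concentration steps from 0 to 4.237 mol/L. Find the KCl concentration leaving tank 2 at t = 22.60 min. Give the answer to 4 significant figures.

Time constants: τᵢ = Vᵢ/Q for each well-mixed tank.
τ₁ = 174.8/8.156 = 21.4321 min; τ₂ = 320.6/8.156 = 39.3085 min.
Solving the cascade with C₁(0)=C₂(0)=0 gives C₂(t) = C_in[1 − (τ₁ e^(−t/τ₁) − τ₂ e^(−t/τ₂))/(τ₁ − τ₂)].
At t = 22.60: e^(−t/τ₁) = 0.348369, e^(−t/τ₂) = 0.562739.
C₂ = 4.237·[1 − (21.4321·0.348369 − 39.3085·0.562739)/(-17.8764)] = 4.237·0.180252 = 0.763727 mol/L.

0.7637 mol/L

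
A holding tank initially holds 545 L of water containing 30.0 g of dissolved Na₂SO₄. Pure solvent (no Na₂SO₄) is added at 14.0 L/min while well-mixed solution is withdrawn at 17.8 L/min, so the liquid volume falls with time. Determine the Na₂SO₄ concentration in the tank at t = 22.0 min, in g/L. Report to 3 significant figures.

Total volume: dV/dt = Q_in − Q_out = -3.8000 L/min, so V(t) = 545 − 3.8000 t and V(22.0) = 461.40 L.
No Na₂SO₄ enters, so dm/dt = −Q_out · (m/V).
dm/m = −Q_out dt/(V₀ − 3.8000 t); integrating gives ln(m/m₀) = −(Q_out/(Q_in−Q_out)) ln(V/V₀).
m = m₀ (V₀/V)^(Q_out/(Q_in−Q_out)) = 30.0 × (545/461.40)^(-4.6842) = 13.752 g.
C = m/V = 13.752/461.40 = 0.029805 g/L.

0.0298 g/L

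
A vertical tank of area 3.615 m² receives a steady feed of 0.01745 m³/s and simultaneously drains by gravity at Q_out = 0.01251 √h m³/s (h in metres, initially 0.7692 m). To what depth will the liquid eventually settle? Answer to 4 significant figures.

A dh/dt = Q_in − 0.01251 √h. Steady state requires inflow = outflow:
Q_in = 0.01251 √h_ss ⇒ √h_ss = 0.01745/0.01251 = 1.39488.
h_ss = 1.39488² = 1.94570 m. (Since h₀ = 0.7692 m < h_ss, the level will rise toward this value.)

1.946 m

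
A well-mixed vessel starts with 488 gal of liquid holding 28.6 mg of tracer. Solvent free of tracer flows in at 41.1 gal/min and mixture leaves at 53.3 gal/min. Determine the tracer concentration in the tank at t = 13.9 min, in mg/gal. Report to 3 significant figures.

Total volume: dV/dt = Q_in − Q_out = -12.200 gal/min, so V(t) = 488 − 12.200 t and V(13.9) = 318.42 gal.
Species balance (pure solvent in): dm/dt = −Q_out · m/V(t).
dm/m = −Q_out dt/(V₀ − 12.200 t); integrating gives ln(m/m₀) = −(Q_out/(Q_in−Q_out)) ln(V/V₀).
m = m₀ (V₀/V)^(Q_out/(Q_in−Q_out)) = 28.6 × (488/318.42)^(-4.3689) = 4.4289 mg.
C = m/V = 4.4289/318.42 = 0.013909 mg/gal.

0.0139 mg/gal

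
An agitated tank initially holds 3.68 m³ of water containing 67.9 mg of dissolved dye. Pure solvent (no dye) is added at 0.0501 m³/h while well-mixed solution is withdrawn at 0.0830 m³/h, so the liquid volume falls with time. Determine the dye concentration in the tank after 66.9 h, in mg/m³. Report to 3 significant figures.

4.60 mg/m³

Total volume: dV/dt = Q_in − Q_out = -0.032900 m³/h, so V(t) = 3.68 − 0.032900 t and V(66.9) = 1.4790 m³.
No dye enters, so dm/dt = −Q_out · (m/V).
Separate: dm/m = −Q_out dt/V(t) ⇒ ln(m/m₀) = −(Q_out/(Q_in−Q_out)) ln(V/V₀).
m = m₀ (V₀/V)^(Q_out/(Q_in−Q_out)) = 67.9 × (3.68/1.4790)^(-2.5228) = 6.8099 mg.
C = m/V = 6.8099/1.4790 = 4.6044 mg/m³.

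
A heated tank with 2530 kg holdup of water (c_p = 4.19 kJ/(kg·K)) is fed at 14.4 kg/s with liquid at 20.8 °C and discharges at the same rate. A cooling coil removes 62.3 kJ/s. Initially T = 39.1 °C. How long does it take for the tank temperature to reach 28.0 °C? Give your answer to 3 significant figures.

M c_p dT/dt = ṁ c_p (T_in − T) − Q̇.
τ = M/ṁ = 175.69 s; T_ss = T_in − Q̇/(ṁ c_p) = 19.767 °C.
T(t) = T_ss + (T₀ − T_ss) e^(−t/τ). Set T = 28.0:
e^(−t/τ) = (28.0 − 19.767)/(39.1 − 19.767) = 0.42584
t = −175.69 · ln(0.42584) = 149.99 s.

150 s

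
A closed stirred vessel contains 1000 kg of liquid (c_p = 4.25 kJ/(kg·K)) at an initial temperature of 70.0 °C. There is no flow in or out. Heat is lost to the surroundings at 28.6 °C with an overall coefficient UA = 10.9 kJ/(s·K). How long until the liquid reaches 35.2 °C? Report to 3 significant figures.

716 s

Heat balance on the well-mixed liquid: M c_p dT/dt = −UA(T − T_amb).
τ = M c_p/UA = 389.91 s; T_ss = T_amb = 28.600 °C.
T(t) = T_ss + (T₀ − T_ss)e^(−t/τ); set T = 35.2:
t = −τ ln[(T − T_ss)/(T₀ − T_ss)] = −389.91 · ln(0.15942) = 715.95 s.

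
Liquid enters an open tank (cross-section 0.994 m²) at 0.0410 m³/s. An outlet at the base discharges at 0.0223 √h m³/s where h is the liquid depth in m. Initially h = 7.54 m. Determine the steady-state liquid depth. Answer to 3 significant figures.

A dh/dt = Q_in − 0.0223 √h. Steady state requires inflow = outflow:
Q_in = 0.0223 √h_ss ⇒ √h_ss = 0.0410/0.0223 = 1.8386.
h_ss = 1.8386² = 3.3803 m. (Since h₀ = 7.54 m > h_ss, the level will fall toward this value.)

3.38 m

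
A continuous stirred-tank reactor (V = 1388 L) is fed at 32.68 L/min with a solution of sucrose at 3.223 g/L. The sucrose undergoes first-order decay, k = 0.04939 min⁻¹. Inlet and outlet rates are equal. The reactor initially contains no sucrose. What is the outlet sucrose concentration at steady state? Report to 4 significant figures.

V dC/dt = Q(C_in − C) − k V C.
Steady state (dC/dt = 0): C_ss = Q C_in/(Q + kV) = C_in/(1 + kV/Q).
C_ss = 32.68·3.223/(32.68 + 0.04939·1388) = 105.328/101.233 = 1.04044 g/L.

1.040 g/L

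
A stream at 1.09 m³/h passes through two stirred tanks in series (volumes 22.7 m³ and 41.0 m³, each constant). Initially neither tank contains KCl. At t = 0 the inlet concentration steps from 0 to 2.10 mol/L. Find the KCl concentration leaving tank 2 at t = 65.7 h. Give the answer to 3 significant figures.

Time constants: τᵢ = Vᵢ/Q for each well-mixed tank.
τ₁ = 22.7/1.09 = 20.826 h; τ₂ = 41.0/1.09 = 37.615 h.
Tank 1: C₁ = C_in(1 − e^(−t/τ₁)). Tank 2 (τ₁ ≠ τ₂): C₂ = C_in[1 − (τ₁ e^(−t/τ₁) − τ₂ e^(−t/τ₂))/(τ₁ − τ₂)].
At t = 65.7: e^(−t/τ₁) = 0.042649, e^(−t/τ₂) = 0.17436.
C₂ = 2.10·[1 − (20.826·0.042649 − 37.615·0.17436)/(-16.789)] = 2.10·0.66227 = 1.3908 mol/L.

1.39 mol/L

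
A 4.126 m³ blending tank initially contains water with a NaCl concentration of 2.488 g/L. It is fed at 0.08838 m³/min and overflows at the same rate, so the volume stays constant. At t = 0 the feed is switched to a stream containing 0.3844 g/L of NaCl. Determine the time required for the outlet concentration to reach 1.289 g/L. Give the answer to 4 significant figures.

39.40 min

Species balance: V dC/dt = Q(C_in − C) ⇒ τ = V/Q = 46.6848 min.
C(t) = C_in + (C₀ − C_in) e^(−t/τ). Set C = 1.289 and solve for t:
e^(−t/τ) = (C − C_in)/(C₀ − C_in) = (1.289 − 0.3844)/(2.488 − 0.3844) = 0.430025
t = −τ ln(…) = 46.6848 × 0.843913 = 39.3979 min.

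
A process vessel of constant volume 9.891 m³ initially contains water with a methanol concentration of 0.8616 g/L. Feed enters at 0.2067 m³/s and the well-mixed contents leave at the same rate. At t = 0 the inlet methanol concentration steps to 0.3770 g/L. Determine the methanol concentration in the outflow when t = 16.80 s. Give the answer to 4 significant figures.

0.7181 g/L

Unsteady species balance (constant V, well mixed): V dC/dt = Q(C_in − C).
So dC/dt = (C_in − C)/τ with τ = V/Q = 9.891/0.2067 = 47.8520 s.
C approaches C_in exponentially: C(t) = C_in + (C₀ − C_in) e^(−t/τ).
C(16.80) = 0.3770 + (0.8616 − 0.3770)·e^(−16.80/47.8520) = 0.3770 + (0.484600)·0.703925 = 0.718122 g/L.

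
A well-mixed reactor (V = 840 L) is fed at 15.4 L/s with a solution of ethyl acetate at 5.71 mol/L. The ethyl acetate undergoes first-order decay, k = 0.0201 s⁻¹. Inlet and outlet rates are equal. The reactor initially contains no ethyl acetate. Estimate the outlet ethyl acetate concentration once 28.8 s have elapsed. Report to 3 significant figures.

Accumulation = in − out − consumed: V dC/dt = Q C_in − Q C − k V C.
This is linear with rate a = Q/V + k = 0.038433 s⁻¹.
C_ss = Q C_in/(Q + kV) = 2.7238 mol/L; C(t) = C_ss + (C₀ − C_ss) e^(−a t).
C(28.8) = 2.7238 + (-2.7238)·e^(−0.038433·28.8) = 2.7238 + (-2.7238)·0.33059 = 1.8233 mol/L.

1.82 mol/L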